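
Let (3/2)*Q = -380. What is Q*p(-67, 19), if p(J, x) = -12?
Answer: 3040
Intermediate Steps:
Q = -760/3 (Q = (2/3)*(-380) = -760/3 ≈ -253.33)
Q*p(-67, 19) = -760/3*(-12) = 3040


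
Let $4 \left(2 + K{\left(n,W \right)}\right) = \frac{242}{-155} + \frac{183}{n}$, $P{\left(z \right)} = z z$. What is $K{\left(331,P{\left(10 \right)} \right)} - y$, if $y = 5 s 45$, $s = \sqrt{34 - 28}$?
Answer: $- \frac{462177}{205220} - 225 \sqrt{6} \approx -553.39$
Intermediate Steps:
$s = \sqrt{6} \approx 2.4495$
$P{\left(z \right)} = z^{2}$
$K{\left(n,W \right)} = - \frac{741}{310} + \frac{183}{4 n}$ ($K{\left(n,W \right)} = -2 + \frac{\frac{242}{-155} + \frac{183}{n}}{4} = -2 + \frac{242 \left(- \frac{1}{155}\right) + \frac{183}{n}}{4} = -2 + \frac{- \frac{242}{155} + \frac{183}{n}}{4} = -2 - \left(\frac{121}{310} - \frac{183}{4 n}\right) = - \frac{741}{310} + \frac{183}{4 n}$)
$y = 225 \sqrt{6}$ ($y = 5 \sqrt{6} \cdot 45 = 225 \sqrt{6} \approx 551.13$)
$K{\left(331,P{\left(10 \right)} \right)} - y = \frac{3 \left(9455 - 163514\right)}{620 \cdot 331} - 225 \sqrt{6} = \frac{3}{620} \cdot \frac{1}{331} \left(9455 - 163514\right) - 225 \sqrt{6} = \frac{3}{620} \cdot \frac{1}{331} \left(-154059\right) - 225 \sqrt{6} = - \frac{462177}{205220} - 225 \sqrt{6}$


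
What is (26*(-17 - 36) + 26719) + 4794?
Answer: 30135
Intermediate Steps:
(26*(-17 - 36) + 26719) + 4794 = (26*(-53) + 26719) + 4794 = (-1378 + 26719) + 4794 = 25341 + 4794 = 30135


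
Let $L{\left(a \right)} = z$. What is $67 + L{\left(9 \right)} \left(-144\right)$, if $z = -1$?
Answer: $211$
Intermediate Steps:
$L{\left(a \right)} = -1$
$67 + L{\left(9 \right)} \left(-144\right) = 67 - -144 = 67 + 144 = 211$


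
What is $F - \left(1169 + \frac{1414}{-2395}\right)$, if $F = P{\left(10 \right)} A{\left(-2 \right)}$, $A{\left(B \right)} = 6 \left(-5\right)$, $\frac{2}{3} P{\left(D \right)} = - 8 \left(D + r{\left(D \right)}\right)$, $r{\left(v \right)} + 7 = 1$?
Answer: $\frac{650459}{2395} \approx 271.59$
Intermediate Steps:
$r{\left(v \right)} = -6$ ($r{\left(v \right)} = -7 + 1 = -6$)
$P{\left(D \right)} = 72 - 12 D$ ($P{\left(D \right)} = \frac{3 \left(- 8 \left(D - 6\right)\right)}{2} = \frac{3 \left(- 8 \left(-6 + D\right)\right)}{2} = \frac{3 \left(48 - 8 D\right)}{2} = 72 - 12 D$)
$A{\left(B \right)} = -30$
$F = 1440$ ($F = \left(72 - 120\right) \left(-30\right) = \left(-48\right) \left(-30\right) = 1440$)
$F - \left(1169 + \frac{1414}{-2395}\right) = 1440 - \left(1169 + \frac{1414}{-2395}\right) = 1440 - \frac{2798341}{2395} = \frac{650459}{2395}$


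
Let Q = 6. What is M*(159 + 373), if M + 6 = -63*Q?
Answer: -204288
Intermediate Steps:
M = -384 (M = -6 - 63*6 = -6 - 378 = -384)
M*(159 + 373) = -384*(159 + 373) = -384*532 = -204288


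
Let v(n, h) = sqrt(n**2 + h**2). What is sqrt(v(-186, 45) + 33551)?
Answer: sqrt(33551 + 3*sqrt(4069)) ≈ 183.69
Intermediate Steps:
v(n, h) = sqrt(h**2 + n**2)
sqrt(v(-186, 45) + 33551) = sqrt(sqrt(45**2 + (-186)**2) + 33551) = sqrt(sqrt(2025 + 34596) + 33551) = sqrt(sqrt(36621) + 33551) = sqrt(3*sqrt(4069) + 33551) = sqrt(33551 + 3*sqrt(4069))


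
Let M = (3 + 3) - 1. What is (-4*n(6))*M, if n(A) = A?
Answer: -120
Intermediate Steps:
M = 5 (M = 6 - 1 = 5)
(-4*n(6))*M = -4*6*5 = -24*5 = -120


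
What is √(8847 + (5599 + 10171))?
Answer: √24617 ≈ 156.90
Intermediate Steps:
√(8847 + (5599 + 10171)) = √(8847 + 15770) = √24617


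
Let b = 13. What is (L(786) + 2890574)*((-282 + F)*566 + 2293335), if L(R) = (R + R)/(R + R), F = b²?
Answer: 6444181421775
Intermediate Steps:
F = 169 (F = 13² = 169)
L(R) = 1 (L(R) = (2*R)/((2*R)) = (2*R)*(1/(2*R)) = 1)
(L(786) + 2890574)*((-282 + F)*566 + 2293335) = (1 + 2890574)*((-282 + 169)*566 + 2293335) = 2890575*(-113*566 + 2293335) = 2890575*(-63958 + 2293335) = 2890575*2229377 = 6444181421775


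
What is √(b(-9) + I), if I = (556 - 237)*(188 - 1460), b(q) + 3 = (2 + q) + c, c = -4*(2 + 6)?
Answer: 9*I*√5010 ≈ 637.03*I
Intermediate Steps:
c = -32 (c = -4*8 = -32)
b(q) = -33 + q (b(q) = -3 + ((2 + q) - 32) = -3 + (-30 + q) = -33 + q)
I = -405768 (I = 319*(-1272) = -405768)
√(b(-9) + I) = √((-33 - 9) - 405768) = √(-42 - 405768) = √(-405810) = 9*I*√5010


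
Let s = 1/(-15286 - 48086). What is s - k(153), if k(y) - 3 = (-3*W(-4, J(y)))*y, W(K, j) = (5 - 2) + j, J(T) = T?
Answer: 4537498571/63372 ≈ 71601.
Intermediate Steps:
W(K, j) = 3 + j
s = -1/63372 (s = 1/(-63372) = -1/63372 ≈ -1.5780e-5)
k(y) = 3 + y*(-9 - 3*y) (k(y) = 3 + (-3*(3 + y))*y = 3 + (-9 - 3*y)*y = 3 + y*(-9 - 3*y))
s - k(153) = -1/63372 - (3 - 3*153*(3 + 153)) = -1/63372 - (3 - 3*153*156) = -1/63372 - (3 - 71604) = -1/63372 - 1*(-71601) = -1/63372 + 71601 = 4537498571/63372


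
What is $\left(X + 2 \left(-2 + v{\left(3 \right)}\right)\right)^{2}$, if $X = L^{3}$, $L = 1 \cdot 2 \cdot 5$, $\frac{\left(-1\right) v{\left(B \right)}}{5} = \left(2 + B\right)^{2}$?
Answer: $556516$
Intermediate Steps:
$v{\left(B \right)} = - 5 \left(2 + B\right)^{2}$
$L = 10$ ($L = 2 \cdot 5 = 10$)
$X = 1000$ ($X = 10^{3} = 1000$)
$\left(X + 2 \left(-2 + v{\left(3 \right)}\right)\right)^{2} = \left(1000 + 2 \left(-2 - 5 \left(2 + 3\right)^{2}\right)\right)^{2} = \left(1000 + 2 \left(-2 - 5 \cdot 5^{2}\right)\right)^{2} = \left(1000 + 2 \left(-2 - 125\right)\right)^{2} = \left(1000 + 2 \left(-127\right)\right)^{2} = \left(1000 - 254\right)^{2} = 746^{2} = 556516$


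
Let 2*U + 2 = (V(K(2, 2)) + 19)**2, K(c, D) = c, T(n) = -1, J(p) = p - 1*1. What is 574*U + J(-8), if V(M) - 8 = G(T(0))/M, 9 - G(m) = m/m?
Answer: 275224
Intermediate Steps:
J(p) = -1 + p (J(p) = p - 1 = -1 + p)
G(m) = 8 (G(m) = 9 - m/m = 9 - 1*1 = 9 - 1 = 8)
V(M) = 8 + 8/M
U = 959/2 (U = -1 + ((8 + 8/2) + 19)**2/2 = -1 + ((8 + 8*(1/2)) + 19)**2/2 = -1 + ((8 + 4) + 19)**2/2 = -1 + (12 + 19)**2/2 = -1 + (1/2)*31**2 = -1 + (1/2)*961 = -1 + 961/2 = 959/2 ≈ 479.50)
574*U + J(-8) = 574*(959/2) + (-1 - 8) = 275233 - 9 = 275224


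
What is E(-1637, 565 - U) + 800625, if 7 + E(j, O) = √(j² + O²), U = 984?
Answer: 800618 + √2855330 ≈ 8.0231e+5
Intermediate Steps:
E(j, O) = -7 + √(O² + j²) (E(j, O) = -7 + √(j² + O²) = -7 + √(O² + j²))
E(-1637, 565 - U) + 800625 = (-7 + √((565 - 1*984)² + (-1637)²)) + 800625 = (-7 + √((565 - 984)² + 2679769)) + 800625 = (-7 + √((-419)² + 2679769)) + 800625 = (-7 + √(175561 + 2679769)) + 800625 = (-7 + √2855330) + 800625 = 800618 + √2855330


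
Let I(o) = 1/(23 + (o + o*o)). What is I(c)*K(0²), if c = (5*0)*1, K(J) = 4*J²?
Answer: 0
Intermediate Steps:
c = 0 (c = 0*1 = 0)
I(o) = 1/(23 + o + o²) (I(o) = 1/(23 + (o + o²)) = 1/(23 + o + o²))
I(c)*K(0²) = (4*(0²)²)/(23 + 0 + 0²) = (4*0²)/(23 + 0 + 0) = (4*0)/23 = (1/23)*0 = 0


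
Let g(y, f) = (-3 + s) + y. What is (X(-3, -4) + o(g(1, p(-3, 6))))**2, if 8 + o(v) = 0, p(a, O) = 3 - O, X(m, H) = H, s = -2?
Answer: 144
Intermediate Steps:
g(y, f) = -5 + y (g(y, f) = (-3 - 2) + y = -5 + y)
o(v) = -8 (o(v) = -8 + 0 = -8)
(X(-3, -4) + o(g(1, p(-3, 6))))**2 = (-4 - 8)**2 = (-12)**2 = 144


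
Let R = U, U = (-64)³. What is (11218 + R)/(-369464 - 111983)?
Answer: 250926/481447 ≈ 0.52119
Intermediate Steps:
U = -262144
R = -262144
(11218 + R)/(-369464 - 111983) = (11218 - 262144)/(-369464 - 111983) = -250926/(-481447) = -250926*(-1/481447) = 250926/481447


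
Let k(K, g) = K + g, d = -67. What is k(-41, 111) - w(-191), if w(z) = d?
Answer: 137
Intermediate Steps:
w(z) = -67
k(-41, 111) - w(-191) = (-41 + 111) - 1*(-67) = 70 + 67 = 137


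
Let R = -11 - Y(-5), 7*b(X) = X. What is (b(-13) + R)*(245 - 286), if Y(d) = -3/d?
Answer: 19311/35 ≈ 551.74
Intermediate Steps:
b(X) = X/7
R = -58/5 (R = -11 - (-3)/(-5) = -11 - (-3)*(-1)/5 = -11 - 1*3/5 = -11 - 3/5 = -58/5 ≈ -11.600)
(b(-13) + R)*(245 - 286) = ((1/7)*(-13) - 58/5)*(245 - 286) = (-13/7 - 58/5)*(-41) = -471/35*(-41) = 19311/35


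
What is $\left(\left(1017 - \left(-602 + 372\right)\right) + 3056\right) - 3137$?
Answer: $1166$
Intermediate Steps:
$\left(\left(1017 - \left(-602 + 372\right)\right) + 3056\right) - 3137 = \left(\left(1017 - -230\right) + 3056\right) - 3137 = \left(\left(1017 + 230\right) + 3056\right) - 3137 = \left(1247 + 3056\right) - 3137 = 4303 - 3137 = 1166$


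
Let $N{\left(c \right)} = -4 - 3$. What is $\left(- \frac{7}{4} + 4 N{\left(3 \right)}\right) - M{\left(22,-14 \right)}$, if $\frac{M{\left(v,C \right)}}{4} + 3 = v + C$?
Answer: $- \frac{199}{4} \approx -49.75$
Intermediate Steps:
$M{\left(v,C \right)} = -12 + 4 C + 4 v$ ($M{\left(v,C \right)} = -12 + 4 \left(v + C\right) = -12 + 4 \left(C + v\right) = -12 + \left(4 C + 4 v\right) = -12 + 4 C + 4 v$)
$N{\left(c \right)} = -7$
$\left(- \frac{7}{4} + 4 N{\left(3 \right)}\right) - M{\left(22,-14 \right)} = \left(- \frac{7}{4} + 4 \left(-7\right)\right) - \left(-12 + 4 \left(-14\right) + 4 \cdot 22\right) = \left(\left(-7\right) \frac{1}{4} - 28\right) - \left(-12 - 56 + 88\right) = \left(- \frac{7}{4} - 28\right) - 20 = - \frac{119}{4} - 20 = - \frac{199}{4}$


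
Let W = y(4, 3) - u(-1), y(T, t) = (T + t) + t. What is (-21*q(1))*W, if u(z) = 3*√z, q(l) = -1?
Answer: 210 - 63*I ≈ 210.0 - 63.0*I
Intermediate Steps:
y(T, t) = T + 2*t
W = 10 - 3*I (W = (4 + 2*3) - 3*√(-1) = (4 + 6) - 3*I = 10 - 3*I ≈ 10.0 - 3.0*I)
(-21*q(1))*W = (-21*(-1))*(10 - 3*I) = 21*(10 - 3*I) = 210 - 63*I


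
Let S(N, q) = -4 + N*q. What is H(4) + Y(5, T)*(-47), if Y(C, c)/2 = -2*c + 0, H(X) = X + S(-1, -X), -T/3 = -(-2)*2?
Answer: -2252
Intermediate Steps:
T = -12 (T = -(-3)*(-2*2) = -(-3)*(-4) = -3*4 = -12)
H(X) = -4 + 2*X (H(X) = X + (-4 - (-1)*X) = X + (-4 + X) = -4 + 2*X)
Y(C, c) = -4*c (Y(C, c) = 2*(-2*c + 0) = 2*(-2*c) = -4*c)
H(4) + Y(5, T)*(-47) = (-4 + 2*4) - 4*(-12)*(-47) = (-4 + 8) + 48*(-47) = 4 - 2256 = -2252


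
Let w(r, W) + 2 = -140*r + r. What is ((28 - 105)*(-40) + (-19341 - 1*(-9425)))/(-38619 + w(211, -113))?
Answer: 3418/33975 ≈ 0.10060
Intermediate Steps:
w(r, W) = -2 - 139*r (w(r, W) = -2 + (-140*r + r) = -2 - 139*r)
((28 - 105)*(-40) + (-19341 - 1*(-9425)))/(-38619 + w(211, -113)) = ((28 - 105)*(-40) + (-19341 - 1*(-9425)))/(-38619 + (-2 - 139*211)) = (-77*(-40) + (-19341 + 9425))/(-38619 + (-2 - 29329)) = (3080 - 9916)/(-38619 - 29331) = -6836/(-67950) = -6836*(-1/67950) = 3418/33975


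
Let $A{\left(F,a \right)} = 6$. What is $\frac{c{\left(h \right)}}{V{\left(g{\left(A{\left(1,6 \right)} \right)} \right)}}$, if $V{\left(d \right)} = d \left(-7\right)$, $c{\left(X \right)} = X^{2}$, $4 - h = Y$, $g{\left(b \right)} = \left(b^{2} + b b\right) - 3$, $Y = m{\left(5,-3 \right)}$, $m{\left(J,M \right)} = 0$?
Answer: $- \frac{16}{483} \approx -0.033126$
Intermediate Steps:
$Y = 0$
$g{\left(b \right)} = -3 + 2 b^{2}$ ($g{\left(b \right)} = \left(b^{2} + b^{2}\right) - 3 = 2 b^{2} - 3 = -3 + 2 b^{2}$)
$h = 4$ ($h = 4 - 0 = 4 + 0 = 4$)
$V{\left(d \right)} = - 7 d$
$\frac{c{\left(h \right)}}{V{\left(g{\left(A{\left(1,6 \right)} \right)} \right)}} = \frac{4^{2}}{\left(-7\right) \left(-3 + 2 \cdot 6^{2}\right)} = \frac{16}{\left(-7\right) \left(-3 + 2 \cdot 36\right)} = \frac{16}{\left(-7\right) \left(-3 + 72\right)} = \frac{16}{\left(-7\right) 69} = \frac{16}{-483} = 16 \left(- \frac{1}{483}\right) = - \frac{16}{483}$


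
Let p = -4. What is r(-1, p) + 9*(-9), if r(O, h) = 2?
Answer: -79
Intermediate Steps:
r(-1, p) + 9*(-9) = 2 + 9*(-9) = 2 - 81 = -79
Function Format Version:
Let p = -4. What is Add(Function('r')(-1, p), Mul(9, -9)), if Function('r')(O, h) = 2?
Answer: -79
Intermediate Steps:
Add(Function('r')(-1, p), Mul(9, -9)) = Add(2, Mul(9, -9)) = Add(2, -81) = -79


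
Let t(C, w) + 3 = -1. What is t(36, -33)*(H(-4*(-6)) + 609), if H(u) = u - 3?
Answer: -2520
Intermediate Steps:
t(C, w) = -4 (t(C, w) = -3 - 1 = -4)
H(u) = -3 + u
t(36, -33)*(H(-4*(-6)) + 609) = -4*((-3 - 4*(-6)) + 609) = -4*((-3 + 24) + 609) = -4*(21 + 609) = -4*630 = -2520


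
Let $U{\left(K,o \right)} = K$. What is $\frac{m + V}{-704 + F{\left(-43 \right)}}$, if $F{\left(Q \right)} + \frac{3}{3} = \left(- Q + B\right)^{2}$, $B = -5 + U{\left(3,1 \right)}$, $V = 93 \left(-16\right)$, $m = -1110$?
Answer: $- \frac{1299}{488} \approx -2.6619$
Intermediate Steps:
$V = -1488$
$B = -2$ ($B = -5 + 3 = -2$)
$F{\left(Q \right)} = -1 + \left(-2 - Q\right)^{2}$ ($F{\left(Q \right)} = -1 + \left(- Q - 2\right)^{2} = -1 + \left(-2 - Q\right)^{2}$)
$\frac{m + V}{-704 + F{\left(-43 \right)}} = \frac{-1110 - 1488}{-704 - \left(1 - \left(2 - 43\right)^{2}\right)} = - \frac{2598}{-704 - \left(1 - \left(-41\right)^{2}\right)} = - \frac{2598}{-704 + \left(-1 + 1681\right)} = - \frac{2598}{-704 + 1680} = - \frac{2598}{976} = \left(-2598\right) \frac{1}{976} = - \frac{1299}{488}$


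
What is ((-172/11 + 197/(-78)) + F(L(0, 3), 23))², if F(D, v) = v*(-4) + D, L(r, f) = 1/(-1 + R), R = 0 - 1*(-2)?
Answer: 8772382921/736164 ≈ 11916.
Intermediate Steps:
R = 2 (R = 0 + 2 = 2)
L(r, f) = 1 (L(r, f) = 1/(-1 + 2) = 1/1 = 1)
F(D, v) = D - 4*v (F(D, v) = -4*v + D = D - 4*v)
((-172/11 + 197/(-78)) + F(L(0, 3), 23))² = ((-172/11 + 197/(-78)) + (1 - 4*23))² = ((-172*1/11 + 197*(-1/78)) + (1 - 92))² = ((-172/11 - 197/78) - 91)² = (-15583/858 - 91)² = (-93661/858)² = 8772382921/736164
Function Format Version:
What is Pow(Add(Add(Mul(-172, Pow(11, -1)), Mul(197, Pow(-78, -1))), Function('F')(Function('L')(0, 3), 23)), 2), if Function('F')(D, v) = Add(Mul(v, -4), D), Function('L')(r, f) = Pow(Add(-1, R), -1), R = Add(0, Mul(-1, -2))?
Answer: Rational(8772382921, 736164) ≈ 11916.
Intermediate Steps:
R = 2 (R = Add(0, 2) = 2)
Function('L')(r, f) = 1 (Function('L')(r, f) = Pow(Add(-1, 2), -1) = Pow(1, -1) = 1)
Function('F')(D, v) = Add(D, Mul(-4, v)) (Function('F')(D, v) = Add(Mul(-4, v), D) = Add(D, Mul(-4, v)))
Pow(Add(Add(Mul(-172, Pow(11, -1)), Mul(197, Pow(-78, -1))), Function('F')(Function('L')(0, 3), 23)), 2) = Pow(Add(Add(Mul(-172, Pow(11, -1)), Mul(197, Pow(-78, -1))), Add(1, Mul(-4, 23))), 2) = Pow(Add(Add(Mul(-172, Rational(1, 11)), Mul(197, Rational(-1, 78))), Add(1, -92)), 2) = Pow(Add(Add(Rational(-172, 11), Rational(-197, 78)), -91), 2) = Pow(Add(Rational(-15583, 858), -91), 2) = Pow(Rational(-93661, 858), 2) = Rational(8772382921, 736164)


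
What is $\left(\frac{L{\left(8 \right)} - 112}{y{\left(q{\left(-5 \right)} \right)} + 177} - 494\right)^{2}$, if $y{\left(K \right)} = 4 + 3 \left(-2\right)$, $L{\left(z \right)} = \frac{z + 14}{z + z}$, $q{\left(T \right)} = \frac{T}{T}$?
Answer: $\frac{19181419009}{78400} \approx 2.4466 \cdot 10^{5}$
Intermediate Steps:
$q{\left(T \right)} = 1$
$L{\left(z \right)} = \frac{14 + z}{2 z}$
$y{\left(K \right)} = -2$ ($y{\left(K \right)} = 4 - 6 = -2$)
$\left(\frac{L{\left(8 \right)} - 112}{y{\left(q{\left(-5 \right)} \right)} + 177} - 494\right)^{2} = \left(\frac{\frac{14 + 8}{2 \cdot 8} - 112}{-2 + 177} - 494\right)^{2} = \left(\frac{\frac{1}{2} \cdot \frac{1}{8} \cdot 22 - 112}{175} - 494\right)^{2} = \left(\left(\frac{11}{8} - 112\right) \frac{1}{175} - 494\right)^{2} = \left(\left(- \frac{885}{8}\right) \frac{1}{175} - 494\right)^{2} = \left(- \frac{177}{280} - 494\right)^{2} = \left(- \frac{138497}{280}\right)^{2} = \frac{19181419009}{78400}$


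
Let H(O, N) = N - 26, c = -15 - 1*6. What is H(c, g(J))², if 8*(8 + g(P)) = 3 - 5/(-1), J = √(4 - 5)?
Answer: 1089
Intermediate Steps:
J = I (J = √(-1) = I ≈ 1.0*I)
g(P) = -7 (g(P) = -8 + (3 - 5/(-1))/8 = -8 + (3 - 5*(-1))/8 = -8 + (3 - 1*(-5))/8 = -8 + (3 + 5)/8 = -8 + (⅛)*8 = -8 + 1 = -7)
c = -21 (c = -15 - 6 = -21)
H(O, N) = -26 + N
H(c, g(J))² = (-26 - 7)² = (-33)² = 1089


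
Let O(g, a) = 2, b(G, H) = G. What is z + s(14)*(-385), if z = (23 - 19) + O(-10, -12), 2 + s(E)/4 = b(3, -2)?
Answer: -1534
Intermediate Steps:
s(E) = 4 (s(E) = -8 + 4*3 = -8 + 12 = 4)
z = 6 (z = (23 - 19) + 2 = 4 + 2 = 6)
z + s(14)*(-385) = 6 + 4*(-385) = 6 - 1540 = -1534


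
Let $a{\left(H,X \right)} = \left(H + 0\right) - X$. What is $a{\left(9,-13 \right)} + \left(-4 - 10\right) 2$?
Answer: $-6$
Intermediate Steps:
$a{\left(H,X \right)} = H - X$
$a{\left(9,-13 \right)} + \left(-4 - 10\right) 2 = \left(9 - -13\right) + \left(-4 - 10\right) 2 = \left(9 + 13\right) - 28 = 22 - 28 = -6$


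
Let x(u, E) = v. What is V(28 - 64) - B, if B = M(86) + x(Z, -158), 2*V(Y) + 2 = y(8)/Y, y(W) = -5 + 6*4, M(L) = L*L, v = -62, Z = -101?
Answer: -528139/72 ≈ -7335.3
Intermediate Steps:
M(L) = L**2
y(W) = 19 (y(W) = -5 + 24 = 19)
x(u, E) = -62
V(Y) = -1 + 19/(2*Y) (V(Y) = -1 + (19/Y)/2 = -1 + 19/(2*Y))
B = 7334 (B = 86**2 - 62 = 7396 - 62 = 7334)
V(28 - 64) - B = (19/2 - (28 - 64))/(28 - 64) - 1*7334 = (19/2 - 1*(-36))/(-36) - 7334 = -(19/2 + 36)/36 - 7334 = -1/36*91/2 - 7334 = -91/72 - 7334 = -528139/72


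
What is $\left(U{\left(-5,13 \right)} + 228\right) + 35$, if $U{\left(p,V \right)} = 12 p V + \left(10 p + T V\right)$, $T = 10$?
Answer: $-437$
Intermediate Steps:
$U{\left(p,V \right)} = 10 V + 10 p + 12 V p$ ($U{\left(p,V \right)} = 12 p V + \left(10 p + 10 V\right) = 12 V p + \left(10 V + 10 p\right) = 10 V + 10 p + 12 V p$)
$\left(U{\left(-5,13 \right)} + 228\right) + 35 = \left(\left(10 \cdot 13 + 10 \left(-5\right) + 12 \cdot 13 \left(-5\right)\right) + 228\right) + 35 = \left(\left(130 - 50 - 780\right) + 228\right) + 35 = \left(-700 + 228\right) + 35 = -472 + 35 = -437$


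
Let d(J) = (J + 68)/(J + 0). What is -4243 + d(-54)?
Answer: -114568/27 ≈ -4243.3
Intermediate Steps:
d(J) = (68 + J)/J
-4243 + d(-54) = -4243 + (68 - 54)/(-54) = -4243 - 1/54*14 = -4243 - 7/27 = -114568/27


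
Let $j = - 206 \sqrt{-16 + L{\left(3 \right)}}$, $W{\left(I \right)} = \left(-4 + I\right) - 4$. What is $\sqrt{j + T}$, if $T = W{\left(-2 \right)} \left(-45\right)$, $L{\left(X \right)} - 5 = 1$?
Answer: $\sqrt{450 - 206 i \sqrt{10}} \approx 24.917 - 13.072 i$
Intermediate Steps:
$W{\left(I \right)} = -8 + I$
$L{\left(X \right)} = 6$ ($L{\left(X \right)} = 5 + 1 = 6$)
$T = 450$ ($T = \left(-8 - 2\right) \left(-45\right) = \left(-10\right) \left(-45\right) = 450$)
$j = - 206 i \sqrt{10}$ ($j = - 206 \sqrt{-16 + 6} = - 206 \sqrt{-10} = - 206 i \sqrt{10} \approx - 651.43 i$)
$\sqrt{j + T} = \sqrt{- 206 i \sqrt{10} + 450} = \sqrt{450 - 206 i \sqrt{10}}$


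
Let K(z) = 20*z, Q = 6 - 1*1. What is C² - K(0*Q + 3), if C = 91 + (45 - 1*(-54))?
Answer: 36040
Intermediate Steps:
Q = 5 (Q = 6 - 1 = 5)
C = 190 (C = 91 + (45 + 54) = 91 + 99 = 190)
C² - K(0*Q + 3) = 190² - 20*(0*5 + 3) = 36100 - 20*(0 + 3) = 36100 - 20*3 = 36100 - 1*60 = 36100 - 60 = 36040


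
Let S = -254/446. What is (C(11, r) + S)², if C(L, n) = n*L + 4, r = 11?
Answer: 769951504/49729 ≈ 15483.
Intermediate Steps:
C(L, n) = 4 + L*n (C(L, n) = L*n + 4 = 4 + L*n)
S = -127/223 (S = -254*1/446 = -127/223 ≈ -0.56951)
(C(11, r) + S)² = ((4 + 11*11) - 127/223)² = ((4 + 121) - 127/223)² = (125 - 127/223)² = (27748/223)² = 769951504/49729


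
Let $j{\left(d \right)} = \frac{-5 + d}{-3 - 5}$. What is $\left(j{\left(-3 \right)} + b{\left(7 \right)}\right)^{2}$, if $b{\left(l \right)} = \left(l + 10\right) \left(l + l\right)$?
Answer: $57121$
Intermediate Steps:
$j{\left(d \right)} = \frac{5}{8} - \frac{d}{8}$ ($j{\left(d \right)} = \frac{-5 + d}{-8} = \left(-5 + d\right) \left(- \frac{1}{8}\right) = \frac{5}{8} - \frac{d}{8}$)
$b{\left(l \right)} = 2 l \left(10 + l\right)$ ($b{\left(l \right)} = \left(10 + l\right) 2 l = 2 l \left(10 + l\right)$)
$\left(j{\left(-3 \right)} + b{\left(7 \right)}\right)^{2} = \left(\left(\frac{5}{8} - - \frac{3}{8}\right) + 2 \cdot 7 \left(10 + 7\right)\right)^{2} = \left(\left(\frac{5}{8} + \frac{3}{8}\right) + 2 \cdot 7 \cdot 17\right)^{2} = \left(1 + 238\right)^{2} = 239^{2} = 57121$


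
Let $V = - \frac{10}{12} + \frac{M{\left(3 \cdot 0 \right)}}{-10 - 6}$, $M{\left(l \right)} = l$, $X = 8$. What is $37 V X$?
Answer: $- \frac{740}{3} \approx -246.67$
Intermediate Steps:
$V = - \frac{5}{6}$ ($V = - \frac{10}{12} + \frac{3 \cdot 0}{-10 - 6} = \left(-10\right) \frac{1}{12} + \frac{0}{-10 - 6} = - \frac{5}{6} + \frac{0}{-16} = - \frac{5}{6} + 0 \left(- \frac{1}{16}\right) = - \frac{5}{6} + 0 = - \frac{5}{6} \approx -0.83333$)
$37 V X = 37 \left(- \frac{5}{6}\right) 8 = \left(- \frac{185}{6}\right) 8 = - \frac{740}{3}$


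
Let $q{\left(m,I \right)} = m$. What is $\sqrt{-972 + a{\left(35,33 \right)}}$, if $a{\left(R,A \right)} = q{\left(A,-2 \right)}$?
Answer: $i \sqrt{939} \approx 30.643 i$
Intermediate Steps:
$a{\left(R,A \right)} = A$
$\sqrt{-972 + a{\left(35,33 \right)}} = \sqrt{-972 + 33} = \sqrt{-939} = i \sqrt{939}$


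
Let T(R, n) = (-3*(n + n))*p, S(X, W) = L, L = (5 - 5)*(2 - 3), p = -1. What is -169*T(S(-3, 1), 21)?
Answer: -21294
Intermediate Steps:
L = 0 (L = 0*(-1) = 0)
S(X, W) = 0
T(R, n) = 6*n (T(R, n) = -3*(n + n)*(-1) = -6*n*(-1) = 6*n)
-169*T(S(-3, 1), 21) = -1014*21 = -169*126 = -21294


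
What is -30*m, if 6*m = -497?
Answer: 2485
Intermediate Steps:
m = -497/6 (m = (⅙)*(-497) = -497/6 ≈ -82.833)
-30*m = -30*(-497/6) = 2485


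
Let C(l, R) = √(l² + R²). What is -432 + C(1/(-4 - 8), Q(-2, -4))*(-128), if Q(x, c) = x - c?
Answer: -432 - 32*√577/3 ≈ -688.22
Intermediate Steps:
C(l, R) = √(R² + l²)
-432 + C(1/(-4 - 8), Q(-2, -4))*(-128) = -432 + √((-2 - 1*(-4))² + (1/(-4 - 8))²)*(-128) = -432 + √((-2 + 4)² + (1/(-12))²)*(-128) = -432 + √(2² + (-1/12)²)*(-128) = -432 + √(4 + 1/144)*(-128) = -432 + √(577/144)*(-128) = -432 + (√577/12)*(-128) = -432 - 32*√577/3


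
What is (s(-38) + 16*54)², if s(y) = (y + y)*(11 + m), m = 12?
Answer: 781456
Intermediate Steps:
s(y) = 46*y (s(y) = (y + y)*(11 + 12) = (2*y)*23 = 46*y)
(s(-38) + 16*54)² = (46*(-38) + 16*54)² = (-1748 + 864)² = (-884)² = 781456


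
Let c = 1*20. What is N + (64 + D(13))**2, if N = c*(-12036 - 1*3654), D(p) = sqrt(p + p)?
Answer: -309678 + 128*sqrt(26) ≈ -3.0903e+5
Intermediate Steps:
c = 20
D(p) = sqrt(2)*sqrt(p) (D(p) = sqrt(2*p) = sqrt(2)*sqrt(p))
N = -313800 (N = 20*(-12036 - 1*3654) = 20*(-12036 - 3654) = 20*(-15690) = -313800)
N + (64 + D(13))**2 = -313800 + (64 + sqrt(2)*sqrt(13))**2 = -313800 + (64 + sqrt(26))**2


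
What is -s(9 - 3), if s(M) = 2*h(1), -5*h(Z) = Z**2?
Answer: 2/5 ≈ 0.40000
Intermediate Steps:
h(Z) = -Z**2/5
s(M) = -2/5 (s(M) = 2*(-1/5*1**2) = 2*(-1/5*1) = 2*(-1/5) = -2/5)
-s(9 - 3) = -1*(-2/5) = 2/5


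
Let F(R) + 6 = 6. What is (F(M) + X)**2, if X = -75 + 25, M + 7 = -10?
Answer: 2500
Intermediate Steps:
M = -17 (M = -7 - 10 = -17)
X = -50
F(R) = 0 (F(R) = -6 + 6 = 0)
(F(M) + X)**2 = (0 - 50)**2 = (-50)**2 = 2500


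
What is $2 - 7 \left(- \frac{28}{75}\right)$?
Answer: $\frac{346}{75} \approx 4.6133$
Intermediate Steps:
$2 - 7 \left(- \frac{28}{75}\right) = 2 - 7 \left(\left(-28\right) \frac{1}{75}\right) = 2 - - \frac{196}{75} = 2 + \frac{196}{75} = \frac{346}{75}$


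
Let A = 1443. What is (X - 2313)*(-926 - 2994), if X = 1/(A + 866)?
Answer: 20935606720/2309 ≈ 9.0670e+6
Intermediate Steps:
X = 1/2309 (X = 1/(1443 + 866) = 1/2309 ≈ 0.00043309)
(X - 2313)*(-926 - 2994) = (1/2309 - 2313)*(-926 - 2994) = -5340716/2309*(-3920) = 20935606720/2309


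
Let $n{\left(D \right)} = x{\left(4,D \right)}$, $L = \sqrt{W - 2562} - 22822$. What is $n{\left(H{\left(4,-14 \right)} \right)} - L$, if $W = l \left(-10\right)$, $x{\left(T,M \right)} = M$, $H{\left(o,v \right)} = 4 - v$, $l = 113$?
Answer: $22840 - 2 i \sqrt{923} \approx 22840.0 - 60.762 i$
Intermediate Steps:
$W = -1130$ ($W = 113 \left(-10\right) = -1130$)
$L = -22822 + 2 i \sqrt{923}$ ($L = \sqrt{-1130 - 2562} - 22822 = \sqrt{-3692} - 22822 = 2 i \sqrt{923} - 22822 = -22822 + 2 i \sqrt{923} \approx -22822.0 + 60.762 i$)
$n{\left(D \right)} = D$
$n{\left(H{\left(4,-14 \right)} \right)} - L = \left(4 - -14\right) - \left(-22822 + 2 i \sqrt{923}\right) = \left(4 + 14\right) + \left(22822 - 2 i \sqrt{923}\right) = 18 + \left(22822 - 2 i \sqrt{923}\right) = 22840 - 2 i \sqrt{923}$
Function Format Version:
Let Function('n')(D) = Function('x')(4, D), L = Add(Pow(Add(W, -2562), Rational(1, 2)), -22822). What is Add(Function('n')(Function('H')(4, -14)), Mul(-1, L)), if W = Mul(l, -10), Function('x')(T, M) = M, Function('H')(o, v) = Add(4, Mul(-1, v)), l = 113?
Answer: Add(22840, Mul(-2, I, Pow(923, Rational(1, 2)))) ≈ Add(22840., Mul(-60.762, I))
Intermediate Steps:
W = -1130 (W = Mul(113, -10) = -1130)
L = Add(-22822, Mul(2, I, Pow(923, Rational(1, 2)))) (L = Add(Pow(Add(-1130, -2562), Rational(1, 2)), -22822) = Add(Pow(-3692, Rational(1, 2)), -22822) = Add(Mul(2, I, Pow(923, Rational(1, 2))), -22822) = Add(-22822, Mul(2, I, Pow(923, Rational(1, 2)))) ≈ Add(-22822., Mul(60.762, I)))
Function('n')(D) = D
Add(Function('n')(Function('H')(4, -14)), Mul(-1, L)) = Add(Add(4, Mul(-1, -14)), Mul(-1, Add(-22822, Mul(2, I, Pow(923, Rational(1, 2)))))) = Add(Add(4, 14), Add(22822, Mul(-2, I, Pow(923, Rational(1, 2))))) = Add(18, Add(22822, Mul(-2, I, Pow(923, Rational(1, 2))))) = Add(22840, Mul(-2, I, Pow(923, Rational(1, 2))))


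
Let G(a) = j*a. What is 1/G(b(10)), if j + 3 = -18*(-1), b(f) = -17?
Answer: -1/255 ≈ -0.0039216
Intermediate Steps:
j = 15 (j = -3 - 18*(-1) = -3 + 18 = 15)
G(a) = 15*a
1/G(b(10)) = 1/(15*(-17)) = 1/(-255) = -1/255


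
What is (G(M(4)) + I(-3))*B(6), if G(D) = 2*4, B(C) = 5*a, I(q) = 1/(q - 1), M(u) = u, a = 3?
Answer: 465/4 ≈ 116.25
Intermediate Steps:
I(q) = 1/(-1 + q)
B(C) = 15 (B(C) = 5*3 = 15)
G(D) = 8
(G(M(4)) + I(-3))*B(6) = (8 + 1/(-1 - 3))*15 = (8 + 1/(-4))*15 = (8 - ¼)*15 = (31/4)*15 = 465/4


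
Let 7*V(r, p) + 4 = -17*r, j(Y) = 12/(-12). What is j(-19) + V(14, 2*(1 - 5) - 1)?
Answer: -249/7 ≈ -35.571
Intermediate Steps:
j(Y) = -1 (j(Y) = 12*(-1/12) = -1)
V(r, p) = -4/7 - 17*r/7 (V(r, p) = -4/7 + (-17*r)/7 = -4/7 - 17*r/7)
j(-19) + V(14, 2*(1 - 5) - 1) = -1 + (-4/7 - 17/7*14) = -1 + (-4/7 - 34) = -1 - 242/7 = -249/7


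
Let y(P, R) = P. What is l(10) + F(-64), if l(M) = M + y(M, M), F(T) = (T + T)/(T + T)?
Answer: 21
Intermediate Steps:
F(T) = 1 (F(T) = (2*T)/((2*T)) = (2*T)*(1/(2*T)) = 1)
l(M) = 2*M (l(M) = M + M = 2*M)
l(10) + F(-64) = 2*10 + 1 = 20 + 1 = 21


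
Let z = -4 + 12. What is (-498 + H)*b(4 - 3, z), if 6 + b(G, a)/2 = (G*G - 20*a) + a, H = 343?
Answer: 48670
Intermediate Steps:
z = 8
b(G, a) = -12 - 38*a + 2*G² (b(G, a) = -12 + 2*((G*G - 20*a) + a) = -12 + 2*((G² - 20*a) + a) = -12 + 2*(G² - 19*a) = -12 + (-38*a + 2*G²) = -12 - 38*a + 2*G²)
(-498 + H)*b(4 - 3, z) = (-498 + 343)*(-12 - 38*8 + 2*(4 - 3)²) = -155*(-12 - 304 + 2*1²) = -155*(-12 - 304 + 2*1) = -155*(-12 - 304 + 2) = -155*(-314) = 48670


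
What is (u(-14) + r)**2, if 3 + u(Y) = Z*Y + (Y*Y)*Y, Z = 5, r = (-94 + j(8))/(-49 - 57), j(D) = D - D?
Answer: 22276756516/2809 ≈ 7.9305e+6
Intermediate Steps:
j(D) = 0
r = 47/53 (r = (-94 + 0)/(-49 - 57) = -94/(-106) = -94*(-1/106) = 47/53 ≈ 0.88679)
u(Y) = -3 + Y**3 + 5*Y (u(Y) = -3 + (5*Y + (Y*Y)*Y) = -3 + (5*Y + Y**2*Y) = -3 + (5*Y + Y**3) = -3 + (Y**3 + 5*Y) = -3 + Y**3 + 5*Y)
(u(-14) + r)**2 = ((-3 + (-14)**3 + 5*(-14)) + 47/53)**2 = ((-3 - 2744 - 70) + 47/53)**2 = (-2817 + 47/53)**2 = (-149254/53)**2 = 22276756516/2809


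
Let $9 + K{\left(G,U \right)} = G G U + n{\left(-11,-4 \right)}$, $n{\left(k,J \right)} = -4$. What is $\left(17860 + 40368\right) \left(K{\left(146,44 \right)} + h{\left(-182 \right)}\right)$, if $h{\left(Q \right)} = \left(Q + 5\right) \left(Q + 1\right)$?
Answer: $56476967584$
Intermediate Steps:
$h{\left(Q \right)} = \left(1 + Q\right) \left(5 + Q\right)$ ($h{\left(Q \right)} = \left(5 + Q\right) \left(1 + Q\right) = \left(1 + Q\right) \left(5 + Q\right)$)
$K{\left(G,U \right)} = -13 + U G^{2}$ ($K{\left(G,U \right)} = -9 + \left(G G U - 4\right) = -9 + \left(G^{2} U - 4\right) = -9 + \left(U G^{2} - 4\right) = -9 + \left(-4 + U G^{2}\right) = -13 + U G^{2}$)
$\left(17860 + 40368\right) \left(K{\left(146,44 \right)} + h{\left(-182 \right)}\right) = \left(17860 + 40368\right) \left(\left(-13 + 44 \cdot 146^{2}\right) + \left(5 + \left(-182\right)^{2} + 6 \left(-182\right)\right)\right) = 58228 \left(\left(-13 + 44 \cdot 21316\right) + \left(5 + 33124 - 1092\right)\right) = 58228 \left(\left(-13 + 937904\right) + 32037\right) = 58228 \left(937891 + 32037\right) = 58228 \cdot 969928 = 56476967584$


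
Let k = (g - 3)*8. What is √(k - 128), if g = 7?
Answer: 4*I*√6 ≈ 9.798*I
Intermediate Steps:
k = 32 (k = (7 - 3)*8 = 4*8 = 32)
√(k - 128) = √(32 - 128) = √(-96) = 4*I*√6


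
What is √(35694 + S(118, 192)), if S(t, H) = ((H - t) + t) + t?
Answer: 2*√9001 ≈ 189.75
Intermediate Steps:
S(t, H) = H + t
√(35694 + S(118, 192)) = √(35694 + (192 + 118)) = √(35694 + 310) = √36004 = 2*√9001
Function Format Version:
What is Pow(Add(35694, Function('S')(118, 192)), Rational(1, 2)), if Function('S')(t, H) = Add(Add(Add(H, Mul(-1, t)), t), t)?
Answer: Mul(2, Pow(9001, Rational(1, 2))) ≈ 189.75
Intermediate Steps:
Function('S')(t, H) = Add(H, t)
Pow(Add(35694, Function('S')(118, 192)), Rational(1, 2)) = Pow(Add(35694, Add(192, 118)), Rational(1, 2)) = Pow(Add(35694, 310), Rational(1, 2)) = Pow(36004, Rational(1, 2)) = Mul(2, Pow(9001, Rational(1, 2)))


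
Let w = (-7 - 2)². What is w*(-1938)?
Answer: -156978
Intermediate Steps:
w = 81 (w = (-9)² = 81)
w*(-1938) = 81*(-1938) = -156978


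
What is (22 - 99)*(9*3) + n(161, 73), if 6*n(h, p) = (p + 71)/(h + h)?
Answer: -334707/161 ≈ -2078.9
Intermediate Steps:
n(h, p) = (71 + p)/(12*h) (n(h, p) = ((p + 71)/(h + h))/6 = ((71 + p)/((2*h)))/6 = ((71 + p)*(1/(2*h)))/6 = ((71 + p)/(2*h))/6 = (71 + p)/(12*h))
(22 - 99)*(9*3) + n(161, 73) = (22 - 99)*(9*3) + (1/12)*(71 + 73)/161 = -77*27 + (1/12)*(1/161)*144 = -2079 + 12/161 = -334707/161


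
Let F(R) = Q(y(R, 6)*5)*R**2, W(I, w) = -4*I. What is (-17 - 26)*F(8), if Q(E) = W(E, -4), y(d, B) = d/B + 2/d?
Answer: 261440/3 ≈ 87147.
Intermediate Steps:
y(d, B) = 2/d + d/B
Q(E) = -4*E
F(R) = R**2*(-40/R - 10*R/3) (F(R) = (-4*(2/R + R/6)*5)*R**2 = (-4*(10/R + 5*R/6))*R**2 = (-40/R - 10*R/3)*R**2 = R**2*(-40/R - 10*R/3))
(-17 - 26)*F(8) = (-17 - 26)*((10/3)*8*(-12 - 1*8**2)) = -430*8*(-12 - 1*64)/3 = -430*8*(-12 - 64)/3 = -430*8*(-76)/3 = -43*(-6080/3) = 261440/3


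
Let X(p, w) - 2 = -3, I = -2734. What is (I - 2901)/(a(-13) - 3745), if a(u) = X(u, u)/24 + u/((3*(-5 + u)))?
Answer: 1217160/808877 ≈ 1.5048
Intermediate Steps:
X(p, w) = -1 (X(p, w) = 2 - 3 = -1)
a(u) = -1/24 + u/(-15 + 3*u) (a(u) = -1/24 + u/((3*(-5 + u))) = -1*1/24 + u/(-15 + 3*u) = -1/24 + u/(-15 + 3*u))
(I - 2901)/(a(-13) - 3745) = (-2734 - 2901)/((5 + 7*(-13))/(24*(-5 - 13)) - 3745) = -5635/((1/24)*(5 - 91)/(-18) - 3745) = -5635/((1/24)*(-1/18)*(-86) - 3745) = -5635/(43/216 - 3745) = -5635/(-808877/216) = -5635*(-216/808877) = 1217160/808877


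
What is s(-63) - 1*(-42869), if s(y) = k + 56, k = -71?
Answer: 42854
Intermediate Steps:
s(y) = -15 (s(y) = -71 + 56 = -15)
s(-63) - 1*(-42869) = -15 - 1*(-42869) = -15 + 42869 = 42854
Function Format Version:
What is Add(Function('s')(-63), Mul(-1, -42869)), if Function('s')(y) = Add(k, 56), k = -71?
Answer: 42854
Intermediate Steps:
Function('s')(y) = -15 (Function('s')(y) = Add(-71, 56) = -15)
Add(Function('s')(-63), Mul(-1, -42869)) = Add(-15, Mul(-1, -42869)) = Add(-15, 42869) = 42854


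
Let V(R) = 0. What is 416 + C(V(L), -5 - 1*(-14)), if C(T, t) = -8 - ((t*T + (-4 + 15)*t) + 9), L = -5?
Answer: 300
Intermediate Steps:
C(T, t) = -17 - 11*t - T*t (C(T, t) = -8 - ((T*t + 11*t) + 9) = -8 - ((11*t + T*t) + 9) = -8 - (9 + 11*t + T*t) = -8 + (-9 - 11*t - T*t) = -17 - 11*t - T*t)
416 + C(V(L), -5 - 1*(-14)) = 416 + (-17 - 11*(-5 - 1*(-14)) - 1*0*(-5 - 1*(-14))) = 416 + (-17 - 11*(-5 + 14) - 1*0*(-5 + 14)) = 416 + (-17 - 11*9 - 1*0*9) = 416 + (-17 - 99 + 0) = 416 - 116 = 300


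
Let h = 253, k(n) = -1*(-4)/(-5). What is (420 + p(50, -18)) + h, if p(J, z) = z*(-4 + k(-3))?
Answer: 3797/5 ≈ 759.40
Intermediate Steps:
k(n) = -⅘ (k(n) = 4*(-⅕) = -⅘)
p(J, z) = -24*z/5 (p(J, z) = z*(-4 - ⅘) = z*(-24/5) = -24*z/5)
(420 + p(50, -18)) + h = (420 - 24/5*(-18)) + 253 = (420 + 432/5) + 253 = 2532/5 + 253 = 3797/5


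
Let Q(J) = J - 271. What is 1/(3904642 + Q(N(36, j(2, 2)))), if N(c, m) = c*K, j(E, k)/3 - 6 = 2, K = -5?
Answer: 1/3904191 ≈ 2.5614e-7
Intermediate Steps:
j(E, k) = 24 (j(E, k) = 18 + 3*2 = 18 + 6 = 24)
N(c, m) = -5*c (N(c, m) = c*(-5) = -5*c)
Q(J) = -271 + J
1/(3904642 + Q(N(36, j(2, 2)))) = 1/(3904642 + (-271 - 5*36)) = 1/(3904642 + (-271 - 180)) = 1/(3904642 - 451) = 1/3904191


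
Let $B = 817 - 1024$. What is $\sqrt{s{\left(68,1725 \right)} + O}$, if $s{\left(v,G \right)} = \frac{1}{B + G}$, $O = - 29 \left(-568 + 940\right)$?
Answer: $\frac{i \sqrt{24859045794}}{1518} \approx 103.87 i$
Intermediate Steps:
$B = -207$ ($B = 817 - 1024 = -207$)
$O = -10788$ ($O = \left(-29\right) 372 = -10788$)
$s{\left(v,G \right)} = \frac{1}{-207 + G}$
$\sqrt{s{\left(68,1725 \right)} + O} = \sqrt{\frac{1}{-207 + 1725} - 10788} = \sqrt{\frac{1}{1518} - 10788} = \sqrt{- \frac{16376183}{1518}} = \frac{i \sqrt{24859045794}}{1518}$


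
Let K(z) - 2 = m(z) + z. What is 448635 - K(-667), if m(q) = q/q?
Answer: 449299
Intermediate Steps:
m(q) = 1
K(z) = 3 + z (K(z) = 2 + (1 + z) = 3 + z)
448635 - K(-667) = 448635 - (3 - 667) = 448635 - 1*(-664) = 448635 + 664 = 449299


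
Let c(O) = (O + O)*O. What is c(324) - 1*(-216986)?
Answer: 426938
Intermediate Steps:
c(O) = 2*O² (c(O) = (2*O)*O = 2*O²)
c(324) - 1*(-216986) = 2*324² - 1*(-216986) = 2*104976 + 216986 = 209952 + 216986 = 426938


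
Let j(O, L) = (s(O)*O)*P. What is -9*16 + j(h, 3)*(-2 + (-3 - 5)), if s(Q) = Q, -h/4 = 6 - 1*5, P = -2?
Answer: 176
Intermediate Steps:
h = -4 (h = -4*(6 - 1*5) = -4*(6 - 5) = -4*1 = -4)
j(O, L) = -2*O**2 (j(O, L) = (O*O)*(-2) = O**2*(-2) = -2*O**2)
-9*16 + j(h, 3)*(-2 + (-3 - 5)) = -9*16 + (-2*(-4)**2)*(-2 + (-3 - 5)) = -144 + (-2*16)*(-2 - 8) = -144 - 32*(-10) = -144 + 320 = 176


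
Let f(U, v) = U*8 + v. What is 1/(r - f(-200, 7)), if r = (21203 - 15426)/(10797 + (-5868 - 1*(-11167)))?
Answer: 16096/25646705 ≈ 0.00062761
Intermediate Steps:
f(U, v) = v + 8*U (f(U, v) = 8*U + v = v + 8*U)
r = 5777/16096 (r = 5777/(10797 + (-5868 + 11167)) = 5777/(10797 + 5299) = 5777/16096 ≈ 0.35891)
1/(r - f(-200, 7)) = 1/(5777/16096 - (7 + 8*(-200))) = 1/(5777/16096 - (7 - 1600)) = 1/(5777/16096 - 1*(-1593)) = 1/(5777/16096 + 1593) = 1/(25646705/16096) = 16096/25646705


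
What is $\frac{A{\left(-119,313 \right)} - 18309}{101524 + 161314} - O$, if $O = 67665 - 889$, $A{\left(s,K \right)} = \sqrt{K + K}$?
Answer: $- \frac{17551288597}{262838} + \frac{\sqrt{626}}{262838} \approx -66776.0$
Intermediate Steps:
$A{\left(s,K \right)} = \sqrt{2} \sqrt{K}$ ($A{\left(s,K \right)} = \sqrt{2 K} = \sqrt{2} \sqrt{K}$)
$O = 66776$
$\frac{A{\left(-119,313 \right)} - 18309}{101524 + 161314} - O = \frac{\sqrt{2} \sqrt{313} - 18309}{101524 + 161314} - 66776 = \frac{\sqrt{626} - 18309}{262838} - 66776 = \left(-18309 + \sqrt{626}\right) \frac{1}{262838} - 66776 = \left(- \frac{18309}{262838} + \frac{\sqrt{626}}{262838}\right) - 66776 = - \frac{17551288597}{262838} + \frac{\sqrt{626}}{262838}$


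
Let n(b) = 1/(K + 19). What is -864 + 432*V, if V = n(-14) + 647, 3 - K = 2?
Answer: 1393308/5 ≈ 2.7866e+5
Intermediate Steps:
K = 1 (K = 3 - 1*2 = 3 - 2 = 1)
n(b) = 1/20 (n(b) = 1/(1 + 19) = 1/20)
V = 12941/20 (V = 1/20 + 647 = 12941/20 ≈ 647.05)
-864 + 432*V = -864 + 432*(12941/20) = -864 + 1397628/5 = 1393308/5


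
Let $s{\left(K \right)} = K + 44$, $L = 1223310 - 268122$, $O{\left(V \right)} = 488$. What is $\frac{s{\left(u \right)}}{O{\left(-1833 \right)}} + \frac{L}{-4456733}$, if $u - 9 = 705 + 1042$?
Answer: $\frac{944498457}{271860713} \approx 3.4742$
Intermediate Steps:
$u = 1756$ ($u = 9 + \left(705 + 1042\right) = 9 + 1747 = 1756$)
$L = 955188$
$s{\left(K \right)} = 44 + K$
$\frac{s{\left(u \right)}}{O{\left(-1833 \right)}} + \frac{L}{-4456733} = \frac{44 + 1756}{488} + \frac{955188}{-4456733} = 1800 \cdot \frac{1}{488} + 955188 \left(- \frac{1}{4456733}\right) = \frac{225}{61} - \frac{955188}{4456733} = \frac{944498457}{271860713}$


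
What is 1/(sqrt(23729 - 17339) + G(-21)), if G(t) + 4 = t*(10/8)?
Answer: 484/87599 + 48*sqrt(710)/87599 ≈ 0.020126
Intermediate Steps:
G(t) = -4 + 5*t/4 (G(t) = -4 + t*(10/8) = -4 + t*(10*(1/8)) = -4 + t*(5/4) = -4 + 5*t/4)
1/(sqrt(23729 - 17339) + G(-21)) = 1/(sqrt(23729 - 17339) + (-4 + (5/4)*(-21))) = 1/(sqrt(6390) + (-4 - 105/4)) = 1/(3*sqrt(710) - 121/4) = 1/(-121/4 + 3*sqrt(710))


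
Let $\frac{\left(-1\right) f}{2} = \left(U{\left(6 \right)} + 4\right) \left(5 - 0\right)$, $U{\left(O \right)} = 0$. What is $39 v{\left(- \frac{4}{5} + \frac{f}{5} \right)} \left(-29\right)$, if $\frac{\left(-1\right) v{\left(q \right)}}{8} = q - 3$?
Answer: $- \frac{533832}{5} \approx -1.0677 \cdot 10^{5}$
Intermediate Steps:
$f = -40$ ($f = - 2 \left(0 + 4\right) \left(5 - 0\right) = - 2 \cdot 4 \left(5 + 0\right) = - 2 \cdot 4 \cdot 5 = \left(-2\right) 20 = -40$)
$v{\left(q \right)} = 24 - 8 q$ ($v{\left(q \right)} = - 8 \left(q - 3\right) = - 8 \left(-3 + q\right) = 24 - 8 q$)
$39 v{\left(- \frac{4}{5} + \frac{f}{5} \right)} \left(-29\right) = 39 \left(24 - 8 \left(- \frac{4}{5} - \frac{40}{5}\right)\right) \left(-29\right) = 39 \left(24 - 8 \left(\left(-4\right) \frac{1}{5} - 8\right)\right) \left(-29\right) = 39 \left(24 - 8 \left(- \frac{4}{5} - 8\right)\right) \left(-29\right) = 39 \left(24 - - \frac{352}{5}\right) \left(-29\right) = 39 \left(24 + \frac{352}{5}\right) \left(-29\right) = 39 \cdot \frac{472}{5} \left(-29\right) = \frac{18408}{5} \left(-29\right) = - \frac{533832}{5}$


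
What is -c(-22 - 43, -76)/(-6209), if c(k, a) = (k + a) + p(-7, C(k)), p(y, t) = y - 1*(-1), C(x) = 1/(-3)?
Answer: -21/887 ≈ -0.023675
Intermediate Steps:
C(x) = -⅓
p(y, t) = 1 + y (p(y, t) = y + 1 = 1 + y)
c(k, a) = -6 + a + k (c(k, a) = (k + a) + (1 - 7) = (a + k) - 6 = -6 + a + k)
-c(-22 - 43, -76)/(-6209) = -(-6 - 76 + (-22 - 43))/(-6209) = -(-6 - 76 - 65)*(-1)/6209 = -(-147)*(-1)/6209 = -1*21/887 = -21/887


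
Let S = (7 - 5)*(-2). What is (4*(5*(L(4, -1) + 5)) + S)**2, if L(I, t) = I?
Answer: 30976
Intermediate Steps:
S = -4 (S = 2*(-2) = -4)
(4*(5*(L(4, -1) + 5)) + S)**2 = (4*(5*(4 + 5)) - 4)**2 = (4*(5*9) - 4)**2 = (4*45 - 4)**2 = (180 - 4)**2 = 176**2 = 30976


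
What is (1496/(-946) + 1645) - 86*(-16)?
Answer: 129835/43 ≈ 3019.4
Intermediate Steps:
(1496/(-946) + 1645) - 86*(-16) = (1496*(-1/946) + 1645) + 1376 = (-68/43 + 1645) + 1376 = 70667/43 + 1376 = 129835/43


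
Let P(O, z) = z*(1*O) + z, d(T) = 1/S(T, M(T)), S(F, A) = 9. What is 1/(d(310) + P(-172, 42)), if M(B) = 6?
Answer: -9/64637 ≈ -0.00013924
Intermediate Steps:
d(T) = ⅑ (d(T) = 1/9 = ⅑)
P(O, z) = z + O*z (P(O, z) = z*O + z = O*z + z = z + O*z)
1/(d(310) + P(-172, 42)) = 1/(⅑ + 42*(1 - 172)) = 1/(⅑ + 42*(-171)) = 1/(⅑ - 7182) = 1/(-64637/9) = -9/64637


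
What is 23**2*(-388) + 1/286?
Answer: -58702071/286 ≈ -2.0525e+5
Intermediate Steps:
23**2*(-388) + 1/286 = 529*(-388) + 1/286 = -205252 + 1/286 = -58702071/286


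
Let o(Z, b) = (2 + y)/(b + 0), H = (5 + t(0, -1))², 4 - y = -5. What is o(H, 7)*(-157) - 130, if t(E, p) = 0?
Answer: -2637/7 ≈ -376.71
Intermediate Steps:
y = 9 (y = 4 - 1*(-5) = 4 + 5 = 9)
H = 25 (H = (5 + 0)² = 5² = 25)
o(Z, b) = 11/b (o(Z, b) = (2 + 9)/(b + 0) = 11/b)
o(H, 7)*(-157) - 130 = (11/7)*(-157) - 130 = -1727/7 - 130 = -2637/7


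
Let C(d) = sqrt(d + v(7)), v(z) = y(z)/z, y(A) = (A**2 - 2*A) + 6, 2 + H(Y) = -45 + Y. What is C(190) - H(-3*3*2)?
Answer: 65 + sqrt(9597)/7 ≈ 78.995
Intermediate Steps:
H(Y) = -47 + Y (H(Y) = -2 + (-45 + Y) = -47 + Y)
y(A) = 6 + A**2 - 2*A
v(z) = (6 + z**2 - 2*z)/z
C(d) = sqrt(41/7 + d) (C(d) = sqrt(d + (-2 + 7 + 6/7)) = sqrt(d + 41/7) = sqrt(41/7 + d))
C(190) - H(-3*3*2) = sqrt(287 + 49*190)/7 - (-47 - 3*3*2) = sqrt(287 + 9310)/7 - (-47 - 9*2) = sqrt(9597)/7 - (-47 - 18) = sqrt(9597)/7 - 1*(-65) = sqrt(9597)/7 + 65 = 65 + sqrt(9597)/7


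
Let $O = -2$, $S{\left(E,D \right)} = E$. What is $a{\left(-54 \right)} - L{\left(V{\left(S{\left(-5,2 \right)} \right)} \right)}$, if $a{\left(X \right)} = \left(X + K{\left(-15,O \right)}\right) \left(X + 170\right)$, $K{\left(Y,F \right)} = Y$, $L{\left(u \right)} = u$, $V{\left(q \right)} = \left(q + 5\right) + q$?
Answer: $-7999$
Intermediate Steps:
$V{\left(q \right)} = 5 + 2 q$ ($V{\left(q \right)} = \left(5 + q\right) + q = 5 + 2 q$)
$a{\left(X \right)} = \left(-15 + X\right) \left(170 + X\right)$ ($a{\left(X \right)} = \left(X - 15\right) \left(X + 170\right) = \left(-15 + X\right) \left(170 + X\right)$)
$a{\left(-54 \right)} - L{\left(V{\left(S{\left(-5,2 \right)} \right)} \right)} = \left(-2550 + \left(-54\right)^{2} + 155 \left(-54\right)\right) - \left(5 + 2 \left(-5\right)\right) = \left(-2550 + 2916 - 8370\right) - \left(5 - 10\right) = -8004 - -5 = -8004 + 5 = -7999$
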